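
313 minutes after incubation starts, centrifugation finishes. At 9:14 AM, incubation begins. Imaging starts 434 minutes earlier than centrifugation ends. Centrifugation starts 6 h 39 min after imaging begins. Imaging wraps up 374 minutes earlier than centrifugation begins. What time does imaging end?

7:38 AM

Centrifugation ends at 9:14 AM + 313 min = 2:27 PM.
Imaging starts at 2:27 PM − 434 min = 7:13 AM.
Centrifugation starts at 7:13 AM + 399 min = 1:52 PM.
Imaging ends at 1:52 PM − 374 min = 7:38 AM.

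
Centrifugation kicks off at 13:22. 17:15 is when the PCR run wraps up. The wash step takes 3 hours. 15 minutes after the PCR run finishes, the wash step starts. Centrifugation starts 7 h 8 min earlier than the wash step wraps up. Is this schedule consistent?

Yes

The wash step starts at 17:15 + 15 min = 17:30.
The wash step ends at 17:30 + 180 min = 20:30.
Centrifugation starts at 20:30 − 428 min = 13:22.
That matches the stated 13:22, so the schedule is consistent.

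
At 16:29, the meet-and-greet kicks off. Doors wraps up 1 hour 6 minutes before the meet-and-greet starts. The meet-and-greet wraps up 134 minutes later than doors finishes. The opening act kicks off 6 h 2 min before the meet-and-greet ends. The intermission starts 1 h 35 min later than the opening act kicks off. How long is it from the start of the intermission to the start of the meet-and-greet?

Doors ends at 16:29 − 66 min = 15:23.
The meet-and-greet ends at 15:23 + 134 min = 17:37.
The opening act starts at 17:37 − 362 min = 11:35.
The intermission starts at 11:35 + 95 min = 13:10.
From 13:10 to 16:29 is 199 minutes.

199 minutes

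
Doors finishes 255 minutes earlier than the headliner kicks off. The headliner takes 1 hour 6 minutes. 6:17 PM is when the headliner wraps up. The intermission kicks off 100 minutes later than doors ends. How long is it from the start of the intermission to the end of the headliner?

The headliner starts at 6:17 PM − 66 min = 5:11 PM.
Doors ends at 5:11 PM − 255 min = 12:56 PM.
The intermission starts at 12:56 PM + 100 min = 2:36 PM.
From 2:36 PM to 6:17 PM is 221 minutes.

221 minutes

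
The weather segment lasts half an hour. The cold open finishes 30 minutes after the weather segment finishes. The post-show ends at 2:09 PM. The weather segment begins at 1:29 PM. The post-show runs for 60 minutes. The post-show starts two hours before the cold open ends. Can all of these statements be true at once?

The weather segment ends at 1:29 PM + 30 min = 1:59 PM.
The cold open ends at 1:59 PM + 30 min = 2:29 PM.
The post-show starts at 2:29 PM − 120 min = 12:29 PM.
The post-show ends at 12:29 PM + 60 min = 1:29 PM.
But the post-show is also said to end at 2:09 PM — a 40-minute conflict.

No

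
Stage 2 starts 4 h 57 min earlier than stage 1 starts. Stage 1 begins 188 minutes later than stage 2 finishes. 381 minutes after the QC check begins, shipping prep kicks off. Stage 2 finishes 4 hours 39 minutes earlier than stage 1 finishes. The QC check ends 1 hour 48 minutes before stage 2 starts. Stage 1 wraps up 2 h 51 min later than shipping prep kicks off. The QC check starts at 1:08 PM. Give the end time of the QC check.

2:04 PM

Shipping prep starts at 1:08 PM + 381 min = 7:29 PM.
Stage 1 ends at 7:29 PM + 171 min = 10:20 PM.
Stage 2 ends at 10:20 PM − 279 min = 5:41 PM.
Stage 1 starts at 5:41 PM + 188 min = 8:49 PM.
Stage 2 starts at 8:49 PM − 297 min = 3:52 PM.
The QC check ends at 3:52 PM − 108 min = 2:04 PM.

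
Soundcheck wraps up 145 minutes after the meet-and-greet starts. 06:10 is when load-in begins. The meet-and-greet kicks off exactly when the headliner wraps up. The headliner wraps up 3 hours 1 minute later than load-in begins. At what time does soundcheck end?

11:36

The headliner ends at 06:10 + 181 min = 09:11.
So the meet-and-greet starts at 09:11.
Soundcheck ends at 09:11 + 145 min = 11:36.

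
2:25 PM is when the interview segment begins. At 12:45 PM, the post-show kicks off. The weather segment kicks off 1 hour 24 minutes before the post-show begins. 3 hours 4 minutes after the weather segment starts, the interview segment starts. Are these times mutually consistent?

The weather segment starts at 12:45 PM − 84 min = 11:21 AM.
The interview segment starts at 11:21 AM + 184 min = 2:25 PM.
That matches the stated 2:25 PM, so the schedule is consistent.

Yes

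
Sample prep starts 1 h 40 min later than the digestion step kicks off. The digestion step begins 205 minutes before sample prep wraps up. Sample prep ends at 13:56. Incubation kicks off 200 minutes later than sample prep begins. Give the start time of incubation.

15:31

The digestion step starts at 13:56 − 205 min = 10:31.
Sample prep starts at 10:31 + 100 min = 12:11.
Incubation starts at 12:11 + 200 min = 15:31.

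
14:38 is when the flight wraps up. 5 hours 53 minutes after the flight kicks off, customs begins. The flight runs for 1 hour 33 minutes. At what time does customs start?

The flight starts at 14:38 − 93 min = 13:05.
Customs starts at 13:05 + 353 min = 18:58.

18:58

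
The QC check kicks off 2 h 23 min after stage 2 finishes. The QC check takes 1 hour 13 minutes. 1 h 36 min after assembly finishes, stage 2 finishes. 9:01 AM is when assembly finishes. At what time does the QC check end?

2:13 PM

Stage 2 ends at 9:01 AM + 96 min = 10:37 AM.
The QC check starts at 10:37 AM + 143 min = 1:00 PM.
The QC check ends at 1:00 PM + 73 min = 2:13 PM.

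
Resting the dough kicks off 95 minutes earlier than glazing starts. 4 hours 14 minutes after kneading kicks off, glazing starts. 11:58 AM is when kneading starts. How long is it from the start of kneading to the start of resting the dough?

2 h 39 min

Glazing starts at 11:58 AM + 254 min = 4:12 PM.
Resting the dough starts at 4:12 PM − 95 min = 2:37 PM.
From 11:58 AM to 2:37 PM is 2 h 39 min.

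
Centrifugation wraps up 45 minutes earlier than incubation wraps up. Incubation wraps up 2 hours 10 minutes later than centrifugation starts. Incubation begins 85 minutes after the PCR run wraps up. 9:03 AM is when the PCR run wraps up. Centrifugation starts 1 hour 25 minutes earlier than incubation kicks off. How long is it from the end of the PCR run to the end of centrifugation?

1 h 25 min

Incubation starts at 9:03 AM + 85 min = 10:28 AM.
Centrifugation starts at 10:28 AM − 85 min = 9:03 AM.
Incubation ends at 9:03 AM + 130 min = 11:13 AM.
Centrifugation ends at 11:13 AM − 45 min = 10:28 AM.
From 9:03 AM to 10:28 AM is 1 h 25 min.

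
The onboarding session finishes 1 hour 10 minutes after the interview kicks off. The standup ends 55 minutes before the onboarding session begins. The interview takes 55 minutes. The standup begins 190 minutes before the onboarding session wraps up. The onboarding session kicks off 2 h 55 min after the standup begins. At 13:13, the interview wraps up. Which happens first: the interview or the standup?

The interview starts at 13:13 − 55 min = 12:18.
The onboarding session ends at 12:18 + 70 min = 13:28.
The standup starts at 13:28 − 190 min = 10:18.
The interview starts at 12:18 and the standup starts at 10:18, so the standup is first.

the standup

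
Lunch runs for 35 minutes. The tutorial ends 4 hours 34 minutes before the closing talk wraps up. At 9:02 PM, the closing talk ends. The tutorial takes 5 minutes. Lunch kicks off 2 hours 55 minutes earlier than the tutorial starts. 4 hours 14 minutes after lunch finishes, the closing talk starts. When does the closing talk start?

6:17 PM

The tutorial ends at 9:02 PM − 274 min = 4:28 PM.
The tutorial starts at 4:28 PM − 5 min = 4:23 PM.
Lunch starts at 4:23 PM − 175 min = 1:28 PM.
Lunch ends at 1:28 PM + 35 min = 2:03 PM.
The closing talk starts at 2:03 PM + 254 min = 6:17 PM.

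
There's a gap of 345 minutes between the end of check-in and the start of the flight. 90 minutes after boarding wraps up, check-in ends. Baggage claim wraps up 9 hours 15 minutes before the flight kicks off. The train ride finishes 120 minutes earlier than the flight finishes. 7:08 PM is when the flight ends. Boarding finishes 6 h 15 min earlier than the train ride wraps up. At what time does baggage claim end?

The train ride ends at 7:08 PM − 120 min = 5:08 PM.
Boarding ends at 5:08 PM − 375 min = 10:53 AM.
Check-in ends at 10:53 AM + 90 min = 12:23 PM.
The flight starts at 12:23 PM + 345 min = 6:08 PM.
Baggage claim ends at 6:08 PM − 555 min = 8:53 AM.

8:53 AM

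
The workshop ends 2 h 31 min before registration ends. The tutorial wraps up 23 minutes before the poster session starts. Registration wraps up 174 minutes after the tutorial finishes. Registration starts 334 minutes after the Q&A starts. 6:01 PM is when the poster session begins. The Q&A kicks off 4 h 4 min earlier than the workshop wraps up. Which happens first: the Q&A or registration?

The tutorial ends at 6:01 PM − 23 min = 5:38 PM.
Registration ends at 5:38 PM + 174 min = 8:32 PM.
The workshop ends at 8:32 PM − 151 min = 6:01 PM.
The Q&A starts at 6:01 PM − 244 min = 1:57 PM.
Registration starts at 1:57 PM + 334 min = 7:31 PM.
The Q&A starts at 1:57 PM and registration starts at 7:31 PM, so the Q&A is first.

the Q&A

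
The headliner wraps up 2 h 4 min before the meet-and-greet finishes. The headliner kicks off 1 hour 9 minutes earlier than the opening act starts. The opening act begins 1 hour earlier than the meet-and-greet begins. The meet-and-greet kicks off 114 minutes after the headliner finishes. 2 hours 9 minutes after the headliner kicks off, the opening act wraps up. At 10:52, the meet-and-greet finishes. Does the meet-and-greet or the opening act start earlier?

the opening act

The headliner ends at 10:52 − 124 min = 08:48.
The meet-and-greet starts at 08:48 + 114 min = 10:42.
The opening act starts at 10:42 − 60 min = 09:42.
The meet-and-greet starts at 10:42 and the opening act starts at 09:42, so the opening act is first.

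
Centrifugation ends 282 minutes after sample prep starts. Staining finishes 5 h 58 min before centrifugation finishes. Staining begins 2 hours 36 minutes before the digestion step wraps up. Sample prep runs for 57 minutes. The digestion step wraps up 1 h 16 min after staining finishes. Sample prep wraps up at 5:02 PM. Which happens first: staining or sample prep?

staining

Sample prep starts at 5:02 PM − 57 min = 4:05 PM.
Centrifugation ends at 4:05 PM + 282 min = 8:47 PM.
Staining ends at 8:47 PM − 358 min = 2:49 PM.
The digestion step ends at 2:49 PM + 76 min = 4:05 PM.
Staining starts at 4:05 PM − 156 min = 1:29 PM.
Staining starts at 1:29 PM and sample prep starts at 4:05 PM, so staining is first.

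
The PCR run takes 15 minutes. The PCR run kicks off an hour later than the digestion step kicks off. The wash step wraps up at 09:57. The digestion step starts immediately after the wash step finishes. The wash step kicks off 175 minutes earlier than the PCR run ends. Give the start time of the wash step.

The digestion step starts at 09:57.
The PCR run starts at 09:57 + 60 min = 10:57.
The PCR run ends at 10:57 + 15 min = 11:12.
The wash step starts at 11:12 − 175 min = 08:17.

08:17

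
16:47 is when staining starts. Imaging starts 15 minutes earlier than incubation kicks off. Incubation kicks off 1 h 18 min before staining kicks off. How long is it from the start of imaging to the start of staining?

1 h 33 min

Incubation starts at 16:47 − 78 min = 15:29.
Imaging starts at 15:29 − 15 min = 15:14.
From 15:14 to 16:47 is 1 h 33 min.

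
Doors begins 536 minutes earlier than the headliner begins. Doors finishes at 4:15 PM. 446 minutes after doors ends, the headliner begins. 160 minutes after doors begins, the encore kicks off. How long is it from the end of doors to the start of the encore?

1 hour 10 minutes

The headliner starts at 4:15 PM + 446 min = 11:41 PM.
Doors starts at 11:41 PM − 536 min = 2:45 PM.
The encore starts at 2:45 PM + 160 min = 5:25 PM.
From 4:15 PM to 5:25 PM is 1 hour 10 minutes.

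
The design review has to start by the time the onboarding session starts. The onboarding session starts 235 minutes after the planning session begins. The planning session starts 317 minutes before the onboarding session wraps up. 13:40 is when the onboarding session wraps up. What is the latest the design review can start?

The planning session starts at 13:40 − 317 min = 08:23.
The onboarding session starts at 08:23 + 235 min = 12:18.
The design review is bounded by the onboarding session, so the latest it can start is 12:18.

12:18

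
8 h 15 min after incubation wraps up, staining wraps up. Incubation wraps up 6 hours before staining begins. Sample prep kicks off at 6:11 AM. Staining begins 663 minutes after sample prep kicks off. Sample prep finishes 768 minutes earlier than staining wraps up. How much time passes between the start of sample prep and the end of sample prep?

half an hour

Staining starts at 6:11 AM + 663 min = 5:14 PM.
Incubation ends at 5:14 PM − 360 min = 11:14 AM.
Staining ends at 11:14 AM + 495 min = 7:29 PM.
Sample prep ends at 7:29 PM − 768 min = 6:41 AM.
From 6:11 AM to 6:41 AM is half an hour.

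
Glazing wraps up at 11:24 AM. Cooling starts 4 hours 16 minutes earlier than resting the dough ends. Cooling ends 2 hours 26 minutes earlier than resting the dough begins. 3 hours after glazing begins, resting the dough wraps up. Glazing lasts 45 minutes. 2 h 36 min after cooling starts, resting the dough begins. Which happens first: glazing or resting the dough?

glazing

Glazing starts at 11:24 AM − 45 min = 10:39 AM.
Resting the dough ends at 10:39 AM + 180 min = 1:39 PM.
Cooling starts at 1:39 PM − 256 min = 9:23 AM.
Resting the dough starts at 9:23 AM + 156 min = 11:59 AM.
Glazing starts at 10:39 AM and resting the dough starts at 11:59 AM, so glazing is first.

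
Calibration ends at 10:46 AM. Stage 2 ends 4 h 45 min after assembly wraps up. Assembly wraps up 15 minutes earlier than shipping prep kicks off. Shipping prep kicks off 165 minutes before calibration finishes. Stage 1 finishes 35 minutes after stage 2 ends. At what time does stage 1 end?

1:06 PM

Shipping prep starts at 10:46 AM − 165 min = 8:01 AM.
Assembly ends at 8:01 AM − 15 min = 7:46 AM.
Stage 2 ends at 7:46 AM + 285 min = 12:31 PM.
Stage 1 ends at 12:31 PM + 35 min = 1:06 PM.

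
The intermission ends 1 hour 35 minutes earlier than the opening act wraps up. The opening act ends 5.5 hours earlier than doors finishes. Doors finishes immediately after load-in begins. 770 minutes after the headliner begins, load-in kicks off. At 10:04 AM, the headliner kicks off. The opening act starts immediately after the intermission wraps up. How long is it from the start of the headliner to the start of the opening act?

5 hours 45 minutes

Load-in starts at 10:04 AM + 770 min = 10:54 PM.
So doors ends at 10:54 PM.
The opening act ends at 10:54 PM − 330 min = 5:24 PM.
The intermission ends at 5:24 PM − 95 min = 3:49 PM.
So the opening act starts at 3:49 PM.
From 10:04 AM to 3:49 PM is 5 hours 45 minutes.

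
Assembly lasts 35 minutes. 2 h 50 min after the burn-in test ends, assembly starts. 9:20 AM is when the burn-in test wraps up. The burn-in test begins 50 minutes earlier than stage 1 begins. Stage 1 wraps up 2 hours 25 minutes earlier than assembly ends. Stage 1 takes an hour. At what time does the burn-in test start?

8:30 AM

Assembly starts at 9:20 AM + 170 min = 12:10 PM.
Assembly ends at 12:10 PM + 35 min = 12:45 PM.
Stage 1 ends at 12:45 PM − 145 min = 10:20 AM.
Stage 1 starts at 10:20 AM − 60 min = 9:20 AM.
The burn-in test starts at 9:20 AM − 50 min = 8:30 AM.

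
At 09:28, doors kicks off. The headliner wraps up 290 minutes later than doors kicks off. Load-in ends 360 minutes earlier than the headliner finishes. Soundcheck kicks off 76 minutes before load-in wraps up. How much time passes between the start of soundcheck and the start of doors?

2 hours 26 minutes

The headliner ends at 09:28 + 290 min = 14:18.
Load-in ends at 14:18 − 360 min = 08:18.
Soundcheck starts at 08:18 − 76 min = 07:02.
From 07:02 to 09:28 is 2 hours 26 minutes.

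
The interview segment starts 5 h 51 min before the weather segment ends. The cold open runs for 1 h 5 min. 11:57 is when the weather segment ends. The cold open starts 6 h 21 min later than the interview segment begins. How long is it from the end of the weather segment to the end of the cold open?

1 h 35 min

The interview segment starts at 11:57 − 351 min = 06:06.
The cold open starts at 06:06 + 381 min = 12:27.
The cold open ends at 12:27 + 65 min = 13:32.
From 11:57 to 13:32 is 1 h 35 min.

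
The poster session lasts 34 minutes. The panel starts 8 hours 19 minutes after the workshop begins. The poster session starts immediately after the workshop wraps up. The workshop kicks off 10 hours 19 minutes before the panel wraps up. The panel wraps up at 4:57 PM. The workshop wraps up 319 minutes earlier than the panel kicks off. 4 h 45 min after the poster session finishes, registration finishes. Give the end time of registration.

2:57 PM

The workshop starts at 4:57 PM − 619 min = 6:38 AM.
The panel starts at 6:38 AM + 499 min = 2:57 PM.
The workshop ends at 2:57 PM − 319 min = 9:38 AM.
So the poster session starts at 9:38 AM.
The poster session ends at 9:38 AM + 34 min = 10:12 AM.
Registration ends at 10:12 AM + 285 min = 2:57 PM.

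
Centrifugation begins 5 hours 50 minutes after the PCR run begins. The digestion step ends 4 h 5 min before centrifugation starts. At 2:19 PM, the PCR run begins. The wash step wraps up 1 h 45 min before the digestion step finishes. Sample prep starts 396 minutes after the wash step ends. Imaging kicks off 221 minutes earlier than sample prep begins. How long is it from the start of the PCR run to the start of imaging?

Centrifugation starts at 2:19 PM + 350 min = 8:09 PM.
The digestion step ends at 8:09 PM − 245 min = 4:04 PM.
The wash step ends at 4:04 PM − 105 min = 2:19 PM.
Sample prep starts at 2:19 PM + 396 min = 8:55 PM.
Imaging starts at 8:55 PM − 221 min = 5:14 PM.
From 2:19 PM to 5:14 PM is 2 hours 55 minutes.

2 hours 55 minutes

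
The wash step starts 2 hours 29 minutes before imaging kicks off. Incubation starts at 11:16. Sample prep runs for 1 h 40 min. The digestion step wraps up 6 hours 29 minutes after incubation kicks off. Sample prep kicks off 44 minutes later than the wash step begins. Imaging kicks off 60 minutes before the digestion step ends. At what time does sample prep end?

16:40

The digestion step ends at 11:16 + 389 min = 17:45.
Imaging starts at 17:45 − 60 min = 16:45.
The wash step starts at 16:45 − 149 min = 14:16.
Sample prep starts at 14:16 + 44 min = 15:00.
Sample prep ends at 15:00 + 100 min = 16:40.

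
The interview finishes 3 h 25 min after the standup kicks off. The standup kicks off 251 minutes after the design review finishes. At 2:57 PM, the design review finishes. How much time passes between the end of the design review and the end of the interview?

The standup starts at 2:57 PM + 251 min = 7:08 PM.
The interview ends at 7:08 PM + 205 min = 10:33 PM.
From 2:57 PM to 10:33 PM is 7 h 36 min.

7 h 36 min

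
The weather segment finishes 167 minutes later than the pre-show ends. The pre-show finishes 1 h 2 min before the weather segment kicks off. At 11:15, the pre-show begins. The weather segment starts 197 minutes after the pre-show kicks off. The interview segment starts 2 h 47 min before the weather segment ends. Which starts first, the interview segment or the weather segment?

the interview segment

The weather segment starts at 11:15 + 197 min = 14:32.
The pre-show ends at 14:32 − 62 min = 13:30.
The weather segment ends at 13:30 + 167 min = 16:17.
The interview segment starts at 16:17 − 167 min = 13:30.
The interview segment starts at 13:30 and the weather segment starts at 14:32, so the interview segment is first.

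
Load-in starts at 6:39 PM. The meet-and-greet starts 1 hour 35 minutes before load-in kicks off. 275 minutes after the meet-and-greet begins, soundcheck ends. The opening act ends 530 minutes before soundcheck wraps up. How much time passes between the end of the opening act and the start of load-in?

350 minutes

The meet-and-greet starts at 6:39 PM − 95 min = 5:04 PM.
Soundcheck ends at 5:04 PM + 275 min = 9:39 PM.
The opening act ends at 9:39 PM − 530 min = 12:49 PM.
From 12:49 PM to 6:39 PM is 350 minutes.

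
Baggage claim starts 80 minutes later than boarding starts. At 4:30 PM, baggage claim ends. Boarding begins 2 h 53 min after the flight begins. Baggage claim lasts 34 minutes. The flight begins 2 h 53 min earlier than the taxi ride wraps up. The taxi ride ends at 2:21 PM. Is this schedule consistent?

No

The flight starts at 2:21 PM − 173 min = 11:28 AM.
Boarding starts at 11:28 AM + 173 min = 2:21 PM.
Baggage claim starts at 2:21 PM + 80 min = 3:41 PM.
Baggage claim ends at 3:41 PM + 34 min = 4:15 PM.
But baggage claim is also said to end at 4:30 PM — a 15-minute conflict.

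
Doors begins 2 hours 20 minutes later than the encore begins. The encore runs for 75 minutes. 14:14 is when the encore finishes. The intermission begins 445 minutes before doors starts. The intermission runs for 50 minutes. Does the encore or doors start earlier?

The encore starts at 14:14 − 75 min = 12:59.
Doors starts at 12:59 + 140 min = 15:19.
The encore starts at 12:59 and doors starts at 15:19, so the encore is first.

the encore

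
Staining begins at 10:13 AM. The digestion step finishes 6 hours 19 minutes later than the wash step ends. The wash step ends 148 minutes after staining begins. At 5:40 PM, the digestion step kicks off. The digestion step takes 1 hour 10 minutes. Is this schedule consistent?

The wash step ends at 10:13 AM + 148 min = 12:41 PM.
The digestion step ends at 12:41 PM + 379 min = 7:00 PM.
The digestion step starts at 7:00 PM − 70 min = 5:50 PM.
But the digestion step is also said to start at 5:40 PM — a 10-minute conflict.

No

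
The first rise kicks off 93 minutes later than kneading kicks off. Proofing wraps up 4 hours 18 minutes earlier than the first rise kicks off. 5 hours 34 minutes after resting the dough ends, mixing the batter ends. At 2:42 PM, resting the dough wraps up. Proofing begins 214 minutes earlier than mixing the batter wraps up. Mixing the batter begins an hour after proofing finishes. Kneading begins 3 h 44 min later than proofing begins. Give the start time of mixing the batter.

6:41 PM

Mixing the batter ends at 2:42 PM + 334 min = 8:16 PM.
Proofing starts at 8:16 PM − 214 min = 4:42 PM.
Kneading starts at 4:42 PM + 224 min = 8:26 PM.
The first rise starts at 8:26 PM + 93 min = 9:59 PM.
Proofing ends at 9:59 PM − 258 min = 5:41 PM.
Mixing the batter starts at 5:41 PM + 60 min = 6:41 PM.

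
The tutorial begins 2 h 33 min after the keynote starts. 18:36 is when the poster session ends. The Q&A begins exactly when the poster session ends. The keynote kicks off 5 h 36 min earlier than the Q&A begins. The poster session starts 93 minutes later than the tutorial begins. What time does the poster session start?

The Q&A starts at 18:36.
The keynote starts at 18:36 − 336 min = 13:00.
The tutorial starts at 13:00 + 153 min = 15:33.
The poster session starts at 15:33 + 93 min = 17:06.

17:06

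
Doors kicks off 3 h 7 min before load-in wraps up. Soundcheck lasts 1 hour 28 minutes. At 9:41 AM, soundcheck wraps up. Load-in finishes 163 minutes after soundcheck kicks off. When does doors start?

7:49 AM

Soundcheck starts at 9:41 AM − 88 min = 8:13 AM.
Load-in ends at 8:13 AM + 163 min = 10:56 AM.
Doors starts at 10:56 AM − 187 min = 7:49 AM.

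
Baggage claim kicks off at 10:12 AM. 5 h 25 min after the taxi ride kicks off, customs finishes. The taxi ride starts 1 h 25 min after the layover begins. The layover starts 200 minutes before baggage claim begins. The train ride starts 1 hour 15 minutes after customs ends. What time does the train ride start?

The layover starts at 10:12 AM − 200 min = 6:52 AM.
The taxi ride starts at 6:52 AM + 85 min = 8:17 AM.
Customs ends at 8:17 AM + 325 min = 1:42 PM.
The train ride starts at 1:42 PM + 75 min = 2:57 PM.

2:57 PM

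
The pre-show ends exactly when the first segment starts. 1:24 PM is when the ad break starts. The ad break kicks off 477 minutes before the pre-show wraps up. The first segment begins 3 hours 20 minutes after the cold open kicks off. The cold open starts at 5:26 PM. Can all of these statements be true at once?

No

The first segment starts at 5:26 PM + 200 min = 8:46 PM.
So the pre-show ends at 8:46 PM.
The ad break starts at 8:46 PM − 477 min = 12:49 PM.
But the ad break is also said to start at 1:24 PM — a 35-minute conflict.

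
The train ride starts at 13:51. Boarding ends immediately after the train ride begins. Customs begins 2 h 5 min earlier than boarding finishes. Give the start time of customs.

Boarding ends at 13:51.
Customs starts at 13:51 − 125 min = 11:46.

11:46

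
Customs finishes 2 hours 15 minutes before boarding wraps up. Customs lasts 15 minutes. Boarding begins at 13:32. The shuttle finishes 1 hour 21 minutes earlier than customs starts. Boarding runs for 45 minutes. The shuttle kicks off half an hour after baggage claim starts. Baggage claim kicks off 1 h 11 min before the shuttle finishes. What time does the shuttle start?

Boarding ends at 13:32 + 45 min = 14:17.
Customs ends at 14:17 − 135 min = 12:02.
Customs starts at 12:02 − 15 min = 11:47.
The shuttle ends at 11:47 − 81 min = 10:26.
Baggage claim starts at 10:26 − 71 min = 09:15.
The shuttle starts at 09:15 + 30 min = 09:45.

09:45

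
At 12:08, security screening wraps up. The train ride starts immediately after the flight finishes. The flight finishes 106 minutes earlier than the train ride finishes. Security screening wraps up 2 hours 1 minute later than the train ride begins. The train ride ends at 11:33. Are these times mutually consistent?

No

The flight ends at 11:33 − 106 min = 09:47.
So the train ride starts at 09:47.
Security screening ends at 09:47 + 121 min = 11:48.
But security screening is also said to end at 12:08 — a 20-minute conflict.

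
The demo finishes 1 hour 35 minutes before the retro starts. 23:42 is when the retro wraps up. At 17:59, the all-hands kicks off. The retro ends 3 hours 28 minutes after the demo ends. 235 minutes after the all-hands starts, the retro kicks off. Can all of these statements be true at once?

The retro starts at 17:59 + 235 min = 21:54.
The demo ends at 21:54 − 95 min = 20:19.
The retro ends at 20:19 + 208 min = 23:47.
But the retro is also said to end at 23:42 — a 5-minute conflict.

No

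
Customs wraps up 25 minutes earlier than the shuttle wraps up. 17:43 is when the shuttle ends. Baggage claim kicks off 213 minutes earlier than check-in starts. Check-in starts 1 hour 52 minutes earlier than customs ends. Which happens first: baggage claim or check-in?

Customs ends at 17:43 − 25 min = 17:18.
Check-in starts at 17:18 − 112 min = 15:26.
Baggage claim starts at 15:26 − 213 min = 11:53.
Baggage claim starts at 11:53 and check-in starts at 15:26, so baggage claim is first.

baggage claim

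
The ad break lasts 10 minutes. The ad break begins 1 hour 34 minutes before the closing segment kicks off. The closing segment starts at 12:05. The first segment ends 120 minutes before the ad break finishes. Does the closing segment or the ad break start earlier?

the ad break

The ad break starts at 12:05 − 94 min = 10:31.
The closing segment starts at 12:05 and the ad break starts at 10:31, so the ad break is first.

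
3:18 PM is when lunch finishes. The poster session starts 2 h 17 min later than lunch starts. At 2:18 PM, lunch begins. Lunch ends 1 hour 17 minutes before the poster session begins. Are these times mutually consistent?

The poster session starts at 2:18 PM + 137 min = 4:35 PM.
Lunch ends at 4:35 PM − 77 min = 3:18 PM.
That matches the stated 3:18 PM, so the schedule is consistent.

Yes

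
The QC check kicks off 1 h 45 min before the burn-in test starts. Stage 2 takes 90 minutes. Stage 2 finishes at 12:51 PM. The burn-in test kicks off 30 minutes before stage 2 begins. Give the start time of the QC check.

Stage 2 starts at 12:51 PM − 90 min = 11:21 AM.
The burn-in test starts at 11:21 AM − 30 min = 10:51 AM.
The QC check starts at 10:51 AM − 105 min = 9:06 AM.

9:06 AM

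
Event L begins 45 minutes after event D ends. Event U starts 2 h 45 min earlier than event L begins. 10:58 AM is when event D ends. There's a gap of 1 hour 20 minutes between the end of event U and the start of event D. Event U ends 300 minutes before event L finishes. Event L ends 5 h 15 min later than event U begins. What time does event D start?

10:33 AM

Event L starts at 10:58 AM + 45 min = 11:43 AM.
Event U starts at 11:43 AM − 165 min = 8:58 AM.
Event L ends at 8:58 AM + 315 min = 2:13 PM.
Event U ends at 2:13 PM − 300 min = 9:13 AM.
Event D starts at 9:13 AM + 80 min = 10:33 AM.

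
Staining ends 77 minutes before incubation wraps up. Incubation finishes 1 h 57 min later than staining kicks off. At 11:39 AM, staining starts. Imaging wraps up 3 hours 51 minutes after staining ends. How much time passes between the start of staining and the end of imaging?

Incubation ends at 11:39 AM + 117 min = 1:36 PM.
Staining ends at 1:36 PM − 77 min = 12:19 PM.
Imaging ends at 12:19 PM + 231 min = 4:10 PM.
From 11:39 AM to 4:10 PM is 271 minutes.

271 minutes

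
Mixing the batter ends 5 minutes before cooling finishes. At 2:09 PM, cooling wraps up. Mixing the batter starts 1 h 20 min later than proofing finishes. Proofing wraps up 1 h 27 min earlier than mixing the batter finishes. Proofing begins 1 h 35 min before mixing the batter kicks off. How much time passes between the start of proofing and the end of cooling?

1 hour 47 minutes

Mixing the batter ends at 2:09 PM − 5 min = 2:04 PM.
Proofing ends at 2:04 PM − 87 min = 12:37 PM.
Mixing the batter starts at 12:37 PM + 80 min = 1:57 PM.
Proofing starts at 1:57 PM − 95 min = 12:22 PM.
From 12:22 PM to 2:09 PM is 1 hour 47 minutes.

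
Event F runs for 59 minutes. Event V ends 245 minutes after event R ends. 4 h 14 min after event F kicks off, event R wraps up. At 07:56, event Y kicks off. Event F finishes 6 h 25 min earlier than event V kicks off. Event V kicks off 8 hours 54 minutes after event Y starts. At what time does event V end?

17:45

Event V starts at 07:56 + 534 min = 16:50.
Event F ends at 16:50 − 385 min = 10:25.
Event F starts at 10:25 − 59 min = 09:26.
Event R ends at 09:26 + 254 min = 13:40.
Event V ends at 13:40 + 245 min = 17:45.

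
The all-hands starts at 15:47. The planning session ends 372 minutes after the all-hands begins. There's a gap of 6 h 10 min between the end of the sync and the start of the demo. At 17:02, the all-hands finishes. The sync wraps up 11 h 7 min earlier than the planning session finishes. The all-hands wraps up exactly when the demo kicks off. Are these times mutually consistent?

The planning session ends at 15:47 + 372 min = 21:59.
The sync ends at 21:59 − 667 min = 10:52.
The demo starts at 10:52 + 370 min = 17:02.
So the all-hands ends at 17:02.
That matches the stated 17:02, so the schedule is consistent.

Yes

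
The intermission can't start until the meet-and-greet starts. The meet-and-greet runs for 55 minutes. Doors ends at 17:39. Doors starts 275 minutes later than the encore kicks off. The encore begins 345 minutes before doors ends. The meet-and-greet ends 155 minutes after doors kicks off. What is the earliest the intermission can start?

The encore starts at 17:39 − 345 min = 11:54.
Doors starts at 11:54 + 275 min = 16:29.
The meet-and-greet ends at 16:29 + 155 min = 19:04.
The meet-and-greet starts at 19:04 − 55 min = 18:09.
The intermission is bounded by the meet-and-greet, so the earliest it can start is 18:09.

18:09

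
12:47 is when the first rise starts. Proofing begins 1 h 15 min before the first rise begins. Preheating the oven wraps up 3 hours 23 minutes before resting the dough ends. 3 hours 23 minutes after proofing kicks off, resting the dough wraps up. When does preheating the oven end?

Proofing starts at 12:47 − 75 min = 11:32.
Resting the dough ends at 11:32 + 203 min = 14:55.
Preheating the oven ends at 14:55 − 203 min = 11:32.

11:32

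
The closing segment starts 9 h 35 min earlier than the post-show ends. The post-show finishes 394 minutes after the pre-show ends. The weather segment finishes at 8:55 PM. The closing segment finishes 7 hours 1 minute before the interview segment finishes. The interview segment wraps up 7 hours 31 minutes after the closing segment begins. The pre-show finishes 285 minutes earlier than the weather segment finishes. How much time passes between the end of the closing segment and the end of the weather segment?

The pre-show ends at 8:55 PM − 285 min = 4:10 PM.
The post-show ends at 4:10 PM + 394 min = 10:44 PM.
The closing segment starts at 10:44 PM − 575 min = 1:09 PM.
The interview segment ends at 1:09 PM + 451 min = 8:40 PM.
The closing segment ends at 8:40 PM − 421 min = 1:39 PM.
From 1:39 PM to 8:55 PM is 7 hours 16 minutes.

7 hours 16 minutes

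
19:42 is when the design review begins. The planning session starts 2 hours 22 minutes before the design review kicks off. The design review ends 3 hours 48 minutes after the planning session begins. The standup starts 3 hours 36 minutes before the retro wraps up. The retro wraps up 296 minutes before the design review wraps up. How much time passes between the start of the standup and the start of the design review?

The planning session starts at 19:42 − 142 min = 17:20.
The design review ends at 17:20 + 228 min = 21:08.
The retro ends at 21:08 − 296 min = 16:12.
The standup starts at 16:12 − 216 min = 12:36.
From 12:36 to 19:42 is 426 minutes.

426 minutes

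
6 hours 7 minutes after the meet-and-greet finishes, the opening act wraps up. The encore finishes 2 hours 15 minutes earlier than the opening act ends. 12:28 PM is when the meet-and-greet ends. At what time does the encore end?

The opening act ends at 12:28 PM + 367 min = 6:35 PM.
The encore ends at 6:35 PM − 135 min = 4:20 PM.

4:20 PM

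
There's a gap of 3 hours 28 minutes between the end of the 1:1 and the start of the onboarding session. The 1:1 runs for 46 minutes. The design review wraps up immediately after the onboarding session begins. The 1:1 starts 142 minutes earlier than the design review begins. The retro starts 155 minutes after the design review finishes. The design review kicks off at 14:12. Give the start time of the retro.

18:39

The 1:1 starts at 14:12 − 142 min = 11:50.
The 1:1 ends at 11:50 + 46 min = 12:36.
The onboarding session starts at 12:36 + 208 min = 16:04.
So the design review ends at 16:04.
The retro starts at 16:04 + 155 min = 18:39.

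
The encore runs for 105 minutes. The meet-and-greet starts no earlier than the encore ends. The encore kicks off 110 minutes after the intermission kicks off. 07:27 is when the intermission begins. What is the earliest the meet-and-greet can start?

11:02

The encore starts at 07:27 + 110 min = 09:17.
The encore ends at 09:17 + 105 min = 11:02.
The meet-and-greet is bounded by the encore, so the earliest it can start is 11:02.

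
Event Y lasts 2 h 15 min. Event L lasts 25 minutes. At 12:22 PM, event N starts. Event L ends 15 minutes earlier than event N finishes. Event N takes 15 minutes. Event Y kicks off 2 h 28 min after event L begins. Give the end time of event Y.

4:40 PM

Event N ends at 12:22 PM + 15 min = 12:37 PM.
Event L ends at 12:37 PM − 15 min = 12:22 PM.
Event L starts at 12:22 PM − 25 min = 11:57 AM.
Event Y starts at 11:57 AM + 148 min = 2:25 PM.
Event Y ends at 2:25 PM + 135 min = 4:40 PM.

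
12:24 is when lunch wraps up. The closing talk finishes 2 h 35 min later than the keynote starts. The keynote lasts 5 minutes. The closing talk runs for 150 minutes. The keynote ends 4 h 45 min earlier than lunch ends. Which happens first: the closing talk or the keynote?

The keynote ends at 12:24 − 285 min = 07:39.
The keynote starts at 07:39 − 5 min = 07:34.
The closing talk ends at 07:34 + 155 min = 10:09.
The closing talk starts at 10:09 − 150 min = 07:39.
The closing talk starts at 07:39 and the keynote starts at 07:34, so the keynote is first.

the keynote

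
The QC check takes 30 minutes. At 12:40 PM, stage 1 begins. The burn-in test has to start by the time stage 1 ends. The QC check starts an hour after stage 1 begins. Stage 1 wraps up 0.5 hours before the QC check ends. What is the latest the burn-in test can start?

The QC check starts at 12:40 PM + 60 min = 1:40 PM.
The QC check ends at 1:40 PM + 30 min = 2:10 PM.
Stage 1 ends at 2:10 PM − 30 min = 1:40 PM.
The burn-in test is bounded by stage 1, so the latest it can start is 1:40 PM.

1:40 PM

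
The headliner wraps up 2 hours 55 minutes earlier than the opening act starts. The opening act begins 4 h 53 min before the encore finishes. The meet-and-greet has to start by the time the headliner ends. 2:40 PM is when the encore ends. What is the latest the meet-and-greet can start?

The opening act starts at 2:40 PM − 293 min = 9:47 AM.
The headliner ends at 9:47 AM − 175 min = 6:52 AM.
The meet-and-greet is bounded by the headliner, so the latest it can start is 6:52 AM.

6:52 AM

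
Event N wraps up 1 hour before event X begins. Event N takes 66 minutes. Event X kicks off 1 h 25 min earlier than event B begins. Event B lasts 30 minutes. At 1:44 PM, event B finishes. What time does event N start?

Event B starts at 1:44 PM − 30 min = 1:14 PM.
Event X starts at 1:14 PM − 85 min = 11:49 AM.
Event N ends at 11:49 AM − 60 min = 10:49 AM.
Event N starts at 10:49 AM − 66 min = 9:43 AM.

9:43 AM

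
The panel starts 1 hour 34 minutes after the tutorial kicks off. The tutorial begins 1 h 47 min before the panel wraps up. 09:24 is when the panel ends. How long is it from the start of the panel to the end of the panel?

13 minutes

The tutorial starts at 09:24 − 107 min = 07:37.
The panel starts at 07:37 + 94 min = 09:11.
From 09:11 to 09:24 is 13 minutes.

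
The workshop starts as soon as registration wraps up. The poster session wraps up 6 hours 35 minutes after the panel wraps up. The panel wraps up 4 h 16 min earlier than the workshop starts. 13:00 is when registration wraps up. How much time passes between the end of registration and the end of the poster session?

2 hours 19 minutes

The workshop starts at 13:00.
The panel ends at 13:00 − 256 min = 08:44.
The poster session ends at 08:44 + 395 min = 15:19.
From 13:00 to 15:19 is 2 hours 19 minutes.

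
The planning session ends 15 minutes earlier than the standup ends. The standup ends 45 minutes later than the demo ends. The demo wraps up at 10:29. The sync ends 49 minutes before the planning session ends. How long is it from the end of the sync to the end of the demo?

The standup ends at 10:29 + 45 min = 11:14.
The planning session ends at 11:14 − 15 min = 10:59.
The sync ends at 10:59 − 49 min = 10:10.
From 10:10 to 10:29 is 19 minutes.

19 minutes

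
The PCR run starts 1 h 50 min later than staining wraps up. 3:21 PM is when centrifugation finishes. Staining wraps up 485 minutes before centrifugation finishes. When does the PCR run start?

9:06 AM

Staining ends at 3:21 PM − 485 min = 7:16 AM.
The PCR run starts at 7:16 AM + 110 min = 9:06 AM.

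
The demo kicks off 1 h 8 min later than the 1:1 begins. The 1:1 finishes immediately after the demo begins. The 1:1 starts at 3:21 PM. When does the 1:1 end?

4:29 PM

The demo starts at 3:21 PM + 68 min = 4:29 PM.
So the 1:1 ends at 4:29 PM.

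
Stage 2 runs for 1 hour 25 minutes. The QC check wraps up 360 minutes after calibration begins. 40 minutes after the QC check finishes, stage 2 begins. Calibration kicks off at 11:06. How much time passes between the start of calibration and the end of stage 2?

The QC check ends at 11:06 + 360 min = 17:06.
Stage 2 starts at 17:06 + 40 min = 17:46.
Stage 2 ends at 17:46 + 85 min = 19:11.
From 11:06 to 19:11 is 485 minutes.

485 minutes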